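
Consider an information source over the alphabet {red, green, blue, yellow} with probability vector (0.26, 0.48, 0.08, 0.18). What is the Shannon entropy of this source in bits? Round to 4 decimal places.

H = −Σ pᵢ log₂ pᵢ.
−0.26·log₂(0.26) = 0.5053
−0.48·log₂(0.48) = 0.5083
−0.08·log₂(0.08) = 0.2915
−0.18·log₂(0.18) = 0.4453
Sum ≈ 1.7504 → 1.7504 bits.

1.7504 bits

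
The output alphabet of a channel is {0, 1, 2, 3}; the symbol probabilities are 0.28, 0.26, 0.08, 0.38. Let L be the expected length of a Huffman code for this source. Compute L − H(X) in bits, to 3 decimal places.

Entropy H = −Σ p log₂ p ≈ 1.8415 bits.
Huffman merges: 2/25+13/50→17/50; 7/25+17/50→31/50; 19/50+31/50→1. L = 49/25 ≈ 1.9600.
L − H = 1.9600 − 1.8415 = 0.119 bits.

0.119 bits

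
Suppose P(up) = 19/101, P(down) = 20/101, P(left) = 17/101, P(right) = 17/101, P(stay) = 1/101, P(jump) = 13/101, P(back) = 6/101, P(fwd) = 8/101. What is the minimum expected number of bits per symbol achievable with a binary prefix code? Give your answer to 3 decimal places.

Repeatedly combine the two least-probable nodes; the expected code length is the sum of the merged weights.
merge 1/101 + 6/101 → 7/101
merge 7/101 + 8/101 → 15/101
merge 13/101 + 15/101 → 28/101
merge 17/101 + 17/101 → 34/101
merge 19/101 + 20/101 → 39/101
merge 28/101 + 34/101 → 62/101
merge 39/101 + 62/101 → 1
L = 7/101 + 15/101 + 28/101 + 34/101 + 39/101 + 62/101 + 1 = 286/101 ≈ 2.832 bits/symbol.

2.832 bits/symbol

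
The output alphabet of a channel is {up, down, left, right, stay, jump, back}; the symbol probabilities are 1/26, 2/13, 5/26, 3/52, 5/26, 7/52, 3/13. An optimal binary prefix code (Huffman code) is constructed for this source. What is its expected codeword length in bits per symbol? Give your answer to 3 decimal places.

2.673 bits/symbol

Repeatedly combine the two least-probable nodes; the expected code length is the sum of the merged weights.
merge 1/26 + 3/52 → 5/52
merge 5/52 + 7/52 → 3/13
merge 2/13 + 5/26 → 9/26
merge 5/26 + 3/13 → 11/26
merge 3/13 + 9/26 → 15/26
merge 11/26 + 15/26 → 1
L = 5/52 + 3/13 + 9/26 + 11/26 + 15/26 + 1 = 139/52 ≈ 2.673 bits/symbol.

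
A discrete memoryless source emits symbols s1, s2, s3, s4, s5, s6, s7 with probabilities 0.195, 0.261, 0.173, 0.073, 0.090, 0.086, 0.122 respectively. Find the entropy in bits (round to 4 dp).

2.6665 bits

H = −Σ pᵢ log₂ pᵢ.
−0.195·log₂(0.195) = 0.4599
−0.261·log₂(0.261) = 0.5058
−0.173·log₂(0.173) = 0.4379
−0.073·log₂(0.073) = 0.2756
−0.090·log₂(0.090) = 0.3127
−0.086·log₂(0.086) = 0.3044
−0.122·log₂(0.122) = 0.3703
Sum ≈ 2.6665 → 2.6665 bits.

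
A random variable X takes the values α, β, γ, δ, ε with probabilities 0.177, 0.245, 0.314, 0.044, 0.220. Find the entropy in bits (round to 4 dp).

2.1429 bits

H = −Σ pᵢ log₂ pᵢ.
−0.177·log₂(0.177) = 0.4422
−0.245·log₂(0.245) = 0.4971
−0.314·log₂(0.314) = 0.5247
−0.044·log₂(0.044) = 0.1983
−0.220·log₂(0.220) = 0.4806
Sum ≈ 2.1429 → 2.1429 bits.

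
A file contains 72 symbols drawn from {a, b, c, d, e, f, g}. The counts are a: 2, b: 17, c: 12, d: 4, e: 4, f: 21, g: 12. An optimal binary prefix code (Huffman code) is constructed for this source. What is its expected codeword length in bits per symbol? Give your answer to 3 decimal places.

Probabilities are the counts divided by 72.
Repeatedly combine the two least-probable nodes; the expected code length is the sum of the merged weights.
merge 1/36 + 1/18 → 1/12
merge 1/18 + 1/12 → 5/36
merge 5/36 + 1/6 → 11/36
merge 1/6 + 17/72 → 29/72
merge 7/24 + 11/36 → 43/72
merge 29/72 + 43/72 → 1
L = 1/12 + 5/36 + 11/36 + 29/72 + 43/72 + 1 = 91/36 ≈ 2.528 bits/symbol.

2.528 bits/symbol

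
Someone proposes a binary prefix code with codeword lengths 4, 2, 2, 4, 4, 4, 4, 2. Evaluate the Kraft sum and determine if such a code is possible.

1.0625; no

With common denominator 2^4 = 16: Σ 2^(−ℓᵢ) = 1/16 + 4/16 + 4/16 + 1/16 + 1/16 + 1/16 + 1/16 + 4/16 = 17/16 = 1.0625.
Kraft's inequality requires Σ ≤ 1; here Σ = 1.0625 > 1, so no such prefix code exists.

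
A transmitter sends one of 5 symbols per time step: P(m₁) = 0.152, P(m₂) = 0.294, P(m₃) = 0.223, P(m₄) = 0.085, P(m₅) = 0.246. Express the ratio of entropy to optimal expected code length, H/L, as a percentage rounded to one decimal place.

99.0%

Entropy H = −Σ p log₂ p ≈ 2.2151 bits.
Huffman merges: 17/200+19/125→237/1000; 223/1000+237/1000→23/50; 123/500+147/500→27/50; 23/50+27/50→1. L = 2237/1000 ≈ 2.2370.
Efficiency = H/L = 2.2151/2.2370 = 99.0%.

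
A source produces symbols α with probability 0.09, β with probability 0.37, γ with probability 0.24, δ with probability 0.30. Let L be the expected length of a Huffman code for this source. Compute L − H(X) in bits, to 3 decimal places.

Entropy H = −Σ p log₂ p ≈ 1.8586 bits.
Huffman merges: 9/100+6/25→33/100; 3/10+33/100→63/100; 37/100+63/100→1. L = 49/25 ≈ 1.9600.
L − H = 1.9600 − 1.8586 = 0.101 bits.

0.101 bits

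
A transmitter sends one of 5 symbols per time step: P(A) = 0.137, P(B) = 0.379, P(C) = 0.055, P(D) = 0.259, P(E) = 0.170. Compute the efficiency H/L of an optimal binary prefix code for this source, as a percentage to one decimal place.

Entropy H = −Σ p log₂ p ≈ 2.0929 bits.
Huffman merges: 11/200+137/1000→24/125; 17/100+24/125→181/500; 259/1000+181/500→621/1000; 379/1000+621/1000→1. L = 87/40 ≈ 2.1750.
Efficiency = H/L = 2.0929/2.1750 = 96.2%.

96.2%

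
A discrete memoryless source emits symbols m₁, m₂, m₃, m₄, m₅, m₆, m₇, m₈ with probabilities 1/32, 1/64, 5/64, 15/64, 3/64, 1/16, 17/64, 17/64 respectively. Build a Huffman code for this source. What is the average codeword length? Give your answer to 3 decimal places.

2.516 bits/symbol

Repeatedly combine the two least-probable nodes; the expected code length is the sum of the merged weights.
merge 1/64 + 1/32 → 3/64
merge 3/64 + 3/64 → 3/32
merge 1/16 + 5/64 → 9/64
merge 3/32 + 9/64 → 15/64
merge 15/64 + 15/64 → 15/32
merge 17/64 + 17/64 → 17/32
merge 15/32 + 17/32 → 1
L = 3/64 + 3/32 + 9/64 + 15/64 + 15/32 + 17/32 + 1 = 161/64 ≈ 2.516 bits/symbol.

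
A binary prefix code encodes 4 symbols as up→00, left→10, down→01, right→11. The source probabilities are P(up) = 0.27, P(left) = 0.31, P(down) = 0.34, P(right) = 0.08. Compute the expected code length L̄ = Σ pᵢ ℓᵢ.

L̄ = Σ pᵢ·ℓᵢ = 0.27·2 + 0.31·2 + 0.34·2 + 0.08·2 = 2 bits/symbol.

2 bits/symbol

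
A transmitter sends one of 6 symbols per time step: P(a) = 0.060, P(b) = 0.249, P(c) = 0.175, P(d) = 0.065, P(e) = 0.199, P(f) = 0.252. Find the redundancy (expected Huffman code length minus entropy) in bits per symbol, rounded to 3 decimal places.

Entropy H = −Σ p log₂ p ≈ 2.4040 bits.
Huffman merges: 3/50+13/200→1/8; 1/8+7/40→3/10; 199/1000+249/1000→56/125; 63/250+3/10→69/125; 56/125+69/125→1. L = 97/40 ≈ 2.4250.
L − H = 2.4250 − 2.4040 = 0.021 bits.

0.021 bits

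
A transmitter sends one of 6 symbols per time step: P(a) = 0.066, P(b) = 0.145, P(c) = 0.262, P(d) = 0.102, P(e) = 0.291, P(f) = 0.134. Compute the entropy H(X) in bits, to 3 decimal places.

H = −Σ pᵢ log₂ pᵢ.
−0.066·log₂(0.066) = 0.2588
−0.145·log₂(0.145) = 0.4040
−0.262·log₂(0.262) = 0.5063
−0.102·log₂(0.102) = 0.3359
−0.291·log₂(0.291) = 0.5182
−0.134·log₂(0.134) = 0.3886
Sum ≈ 2.4118 → 2.412 bits.

2.412 bits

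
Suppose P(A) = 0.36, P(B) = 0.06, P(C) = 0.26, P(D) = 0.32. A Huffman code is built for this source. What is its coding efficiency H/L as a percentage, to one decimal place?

Entropy H = −Σ p log₂ p ≈ 1.8055 bits.
Huffman merges: 3/50+13/50→8/25; 8/25+8/25→16/25; 9/25+16/25→1. L = 49/25 ≈ 1.9600.
Efficiency = H/L = 1.8055/1.9600 = 92.1%.

92.1%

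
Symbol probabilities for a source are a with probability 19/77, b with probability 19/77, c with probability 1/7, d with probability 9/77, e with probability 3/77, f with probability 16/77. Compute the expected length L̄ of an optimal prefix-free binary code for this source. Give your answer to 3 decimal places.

2.455 bits/symbol

Repeatedly combine the two least-probable nodes; the expected code length is the sum of the merged weights.
merge 3/77 + 9/77 → 12/77
merge 1/7 + 12/77 → 23/77
merge 16/77 + 19/77 → 5/11
merge 19/77 + 23/77 → 6/11
merge 5/11 + 6/11 → 1
L = 12/77 + 23/77 + 5/11 + 6/11 + 1 = 27/11 ≈ 2.455 bits/symbol.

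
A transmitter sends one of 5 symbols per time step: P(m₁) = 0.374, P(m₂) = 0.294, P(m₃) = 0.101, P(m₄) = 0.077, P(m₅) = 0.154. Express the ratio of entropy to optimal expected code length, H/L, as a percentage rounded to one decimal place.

Entropy H = −Σ p log₂ p ≈ 2.0844 bits.
Huffman merges: 77/1000+101/1000→89/500; 77/500+89/500→83/250; 147/500+83/250→313/500; 187/500+313/500→1. L = 267/125 ≈ 2.1360.
Efficiency = H/L = 2.0844/2.1360 = 97.6%.

97.6%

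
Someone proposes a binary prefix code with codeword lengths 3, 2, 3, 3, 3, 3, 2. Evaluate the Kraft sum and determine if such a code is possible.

With common denominator 2^3 = 8: Σ 2^(−ℓᵢ) = 1/8 + 2/8 + 1/8 + 1/8 + 1/8 + 1/8 + 2/8 = 9/8 = 1.125.
Kraft's inequality requires Σ ≤ 1; here Σ = 1.125 > 1, so no such prefix code exists.

1.125; no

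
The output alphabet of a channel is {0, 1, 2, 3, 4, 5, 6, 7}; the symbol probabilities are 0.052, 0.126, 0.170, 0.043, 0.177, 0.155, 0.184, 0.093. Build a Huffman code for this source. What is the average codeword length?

2.911 bits/symbol

Repeatedly combine the two least-probable nodes; the expected code length is the sum of the merged weights.
merge 43/1000 + 13/250 → 19/200
merge 93/1000 + 19/200 → 47/250
merge 63/500 + 31/200 → 281/1000
merge 17/100 + 177/1000 → 347/1000
merge 23/125 + 47/250 → 93/250
merge 281/1000 + 347/1000 → 157/250
merge 93/250 + 157/250 → 1
L = 19/200 + 47/250 + 281/1000 + 347/1000 + 93/250 + 157/250 + 1 = 2911/1000 = 2.911 bits/symbol.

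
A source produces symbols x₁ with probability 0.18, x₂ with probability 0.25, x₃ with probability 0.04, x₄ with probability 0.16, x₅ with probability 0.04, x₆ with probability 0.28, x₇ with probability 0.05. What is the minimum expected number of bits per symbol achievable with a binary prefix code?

Repeatedly combine the two least-probable nodes; the expected code length is the sum of the merged weights.
merge 1/25 + 1/25 → 2/25
merge 1/20 + 2/25 → 13/100
merge 13/100 + 4/25 → 29/100
merge 9/50 + 1/4 → 43/100
merge 7/25 + 29/100 → 57/100
merge 43/100 + 57/100 → 1
L = 2/25 + 13/100 + 29/100 + 43/100 + 57/100 + 1 = 5/2 = 2.5 bits/symbol.

2.5 bits/symbol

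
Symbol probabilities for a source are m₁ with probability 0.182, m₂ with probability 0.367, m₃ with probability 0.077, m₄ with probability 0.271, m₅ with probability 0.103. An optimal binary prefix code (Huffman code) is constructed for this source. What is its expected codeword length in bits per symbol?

2.175 bits/symbol

Repeatedly combine the two least-probable nodes; the expected code length is the sum of the merged weights.
merge 77/1000 + 103/1000 → 9/50
merge 9/50 + 91/500 → 181/500
merge 271/1000 + 181/500 → 633/1000
merge 367/1000 + 633/1000 → 1
L = 9/50 + 181/500 + 633/1000 + 1 = 87/40 = 2.175 bits/symbol.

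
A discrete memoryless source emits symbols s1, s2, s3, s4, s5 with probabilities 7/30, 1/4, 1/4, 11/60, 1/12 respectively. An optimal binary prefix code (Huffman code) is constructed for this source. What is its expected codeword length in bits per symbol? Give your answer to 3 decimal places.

2.267 bits/symbol

Repeatedly combine the two least-probable nodes; the expected code length is the sum of the merged weights.
merge 1/12 + 11/60 → 4/15
merge 7/30 + 1/4 → 29/60
merge 1/4 + 4/15 → 31/60
merge 29/60 + 31/60 → 1
L = 4/15 + 29/60 + 31/60 + 1 = 34/15 ≈ 2.267 bits/symbol.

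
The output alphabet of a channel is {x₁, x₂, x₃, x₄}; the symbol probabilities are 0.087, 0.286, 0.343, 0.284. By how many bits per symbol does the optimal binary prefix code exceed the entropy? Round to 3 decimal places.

Entropy H = −Σ p log₂ p ≈ 1.8682 bits.
Huffman merges: 87/1000+71/250→371/1000; 143/500+343/1000→629/1000; 371/1000+629/1000→1. L = 2 ≈ 2.0000.
L − H = 2.0000 − 1.8682 = 0.132 bits.

0.132 bits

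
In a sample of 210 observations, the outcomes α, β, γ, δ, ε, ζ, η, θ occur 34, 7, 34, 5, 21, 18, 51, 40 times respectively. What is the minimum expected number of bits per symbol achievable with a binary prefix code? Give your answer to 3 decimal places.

2.767 bits/symbol

Probabilities are the counts divided by 210.
Repeatedly combine the two least-probable nodes; the expected code length is the sum of the merged weights.
merge 1/42 + 1/30 → 2/35
merge 2/35 + 3/35 → 1/7
merge 1/10 + 1/7 → 17/70
merge 17/105 + 17/105 → 34/105
merge 4/21 + 17/70 → 13/30
merge 17/70 + 34/105 → 17/30
merge 13/30 + 17/30 → 1
L = 2/35 + 1/7 + 17/70 + 34/105 + 13/30 + 17/30 + 1 = 83/30 ≈ 2.767 bits/symbol.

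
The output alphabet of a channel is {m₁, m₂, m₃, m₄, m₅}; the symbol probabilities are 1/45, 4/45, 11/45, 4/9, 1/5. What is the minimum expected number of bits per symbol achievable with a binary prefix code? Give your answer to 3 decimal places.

Repeatedly combine the two least-probable nodes; the expected code length is the sum of the merged weights.
merge 1/45 + 4/45 → 1/9
merge 1/9 + 1/5 → 14/45
merge 11/45 + 14/45 → 5/9
merge 4/9 + 5/9 → 1
L = 1/9 + 14/45 + 5/9 + 1 = 89/45 ≈ 1.978 bits/symbol.

1.978 bits/symbol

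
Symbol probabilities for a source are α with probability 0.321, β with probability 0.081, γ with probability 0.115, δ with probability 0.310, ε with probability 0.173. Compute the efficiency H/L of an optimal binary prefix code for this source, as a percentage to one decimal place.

Entropy H = −Σ p log₂ p ≈ 2.1405 bits.
Huffman merges: 81/1000+23/200→49/250; 173/1000+49/250→369/1000; 31/100+321/1000→631/1000; 369/1000+631/1000→1. L = 549/250 ≈ 2.1960.
Efficiency = H/L = 2.1405/2.1960 = 97.5%.

97.5%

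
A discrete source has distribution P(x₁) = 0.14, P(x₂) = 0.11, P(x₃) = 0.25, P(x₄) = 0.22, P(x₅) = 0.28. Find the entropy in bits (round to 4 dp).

H = −Σ pᵢ log₂ pᵢ.
−0.14·log₂(0.14) = 0.3971
−0.11·log₂(0.11) = 0.3503
−0.25·log₂(0.25) = 0.5000
−0.22·log₂(0.22) = 0.4806
−0.28·log₂(0.28) = 0.5142
Sum ≈ 2.2422 → 2.2422 bits.

2.2422 bits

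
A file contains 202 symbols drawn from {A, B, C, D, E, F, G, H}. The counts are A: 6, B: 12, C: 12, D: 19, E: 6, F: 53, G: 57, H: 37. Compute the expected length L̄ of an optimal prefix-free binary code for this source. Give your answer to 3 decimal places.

2.604 bits/symbol

Probabilities are the counts divided by 202.
Repeatedly combine the two least-probable nodes; the expected code length is the sum of the merged weights.
merge 3/101 + 3/101 → 6/101
merge 6/101 + 6/101 → 12/101
merge 6/101 + 19/202 → 31/202
merge 12/101 + 31/202 → 55/202
merge 37/202 + 53/202 → 45/101
merge 55/202 + 57/202 → 56/101
merge 45/101 + 56/101 → 1
L = 6/101 + 12/101 + 31/202 + 55/202 + 45/101 + 56/101 + 1 = 263/101 ≈ 2.604 bits/symbol.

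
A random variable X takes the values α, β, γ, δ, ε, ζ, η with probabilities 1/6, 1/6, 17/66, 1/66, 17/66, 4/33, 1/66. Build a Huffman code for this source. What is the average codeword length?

2.5 bits/symbol

Repeatedly combine the two least-probable nodes; the expected code length is the sum of the merged weights.
merge 1/66 + 1/66 → 1/33
merge 1/33 + 4/33 → 5/33
merge 5/33 + 1/6 → 7/22
merge 1/6 + 17/66 → 14/33
merge 17/66 + 7/22 → 19/33
merge 14/33 + 19/33 → 1
L = 1/33 + 5/33 + 7/22 + 14/33 + 19/33 + 1 = 5/2 = 2.5 bits/symbol.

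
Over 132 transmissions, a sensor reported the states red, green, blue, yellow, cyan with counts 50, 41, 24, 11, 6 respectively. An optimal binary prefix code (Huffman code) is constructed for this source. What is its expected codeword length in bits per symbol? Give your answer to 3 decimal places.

Probabilities are the counts divided by 132.
Repeatedly combine the two least-probable nodes; the expected code length is the sum of the merged weights.
merge 1/22 + 1/12 → 17/132
merge 17/132 + 2/11 → 41/132
merge 41/132 + 41/132 → 41/66
merge 25/66 + 41/66 → 1
L = 17/132 + 41/132 + 41/66 + 1 = 68/33 ≈ 2.061 bits/symbol.

2.061 bits/symbol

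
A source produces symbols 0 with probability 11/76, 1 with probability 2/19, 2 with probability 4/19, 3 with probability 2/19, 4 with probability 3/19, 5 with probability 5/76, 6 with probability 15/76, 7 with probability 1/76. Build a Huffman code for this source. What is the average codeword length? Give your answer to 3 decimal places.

Repeatedly combine the two least-probable nodes; the expected code length is the sum of the merged weights.
merge 1/76 + 5/76 → 3/38
merge 3/38 + 2/19 → 7/38
merge 2/19 + 11/76 → 1/4
merge 3/19 + 7/38 → 13/38
merge 15/76 + 4/19 → 31/76
merge 1/4 + 13/38 → 45/76
merge 31/76 + 45/76 → 1
L = 3/38 + 7/38 + 1/4 + 13/38 + 31/76 + 45/76 + 1 = 217/76 ≈ 2.855 bits/symbol.

2.855 bits/symbol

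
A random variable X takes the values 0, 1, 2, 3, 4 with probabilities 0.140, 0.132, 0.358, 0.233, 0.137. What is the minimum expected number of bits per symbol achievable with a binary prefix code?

2.269 bits/symbol

Repeatedly combine the two least-probable nodes; the expected code length is the sum of the merged weights.
merge 33/250 + 137/1000 → 269/1000
merge 7/50 + 233/1000 → 373/1000
merge 269/1000 + 179/500 → 627/1000
merge 373/1000 + 627/1000 → 1
L = 269/1000 + 373/1000 + 627/1000 + 1 = 2269/1000 = 2.269 bits/symbol.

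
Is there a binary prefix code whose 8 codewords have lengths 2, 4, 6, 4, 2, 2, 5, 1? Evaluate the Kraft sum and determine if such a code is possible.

1.421875; no

With common denominator 2^6 = 64: Σ 2^(−ℓᵢ) = 16/64 + 4/64 + 1/64 + 4/64 + 16/64 + 16/64 + 2/64 + 32/64 = 91/64 = 1.421875.
Kraft's inequality requires Σ ≤ 1; here Σ = 1.421875 > 1, so no such prefix code exists.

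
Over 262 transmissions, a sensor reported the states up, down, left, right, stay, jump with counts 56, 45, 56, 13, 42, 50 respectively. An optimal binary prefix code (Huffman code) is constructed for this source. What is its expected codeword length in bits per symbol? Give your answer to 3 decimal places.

Probabilities are the counts divided by 262.
Repeatedly combine the two least-probable nodes; the expected code length is the sum of the merged weights.
merge 13/262 + 21/131 → 55/262
merge 45/262 + 25/131 → 95/262
merge 55/262 + 28/131 → 111/262
merge 28/131 + 95/262 → 151/262
merge 111/262 + 151/262 → 1
L = 55/262 + 95/262 + 111/262 + 151/262 + 1 = 337/131 ≈ 2.573 bits/symbol.

2.573 bits/symbol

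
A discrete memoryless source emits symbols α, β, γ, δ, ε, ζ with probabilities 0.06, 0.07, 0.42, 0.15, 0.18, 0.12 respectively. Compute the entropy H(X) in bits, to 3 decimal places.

H = −Σ pᵢ log₂ pᵢ.
−0.06·log₂(0.06) = 0.2435
−0.07·log₂(0.07) = 0.2686
−0.42·log₂(0.42) = 0.5256
−0.15·log₂(0.15) = 0.4105
−0.18·log₂(0.18) = 0.4453
−0.12·log₂(0.12) = 0.3671
Sum ≈ 2.2607 → 2.261 bits.

2.261 bits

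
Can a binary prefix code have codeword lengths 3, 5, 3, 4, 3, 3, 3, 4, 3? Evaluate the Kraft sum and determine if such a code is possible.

0.90625; yes

With common denominator 2^5 = 32: Σ 2^(−ℓᵢ) = 4/32 + 1/32 + 4/32 + 2/32 + 4/32 + 4/32 + 4/32 + 2/32 + 4/32 = 29/32 = 0.90625.
Kraft's inequality requires Σ ≤ 1; here Σ = 0.90625 ≤ 1, so such a prefix code exists.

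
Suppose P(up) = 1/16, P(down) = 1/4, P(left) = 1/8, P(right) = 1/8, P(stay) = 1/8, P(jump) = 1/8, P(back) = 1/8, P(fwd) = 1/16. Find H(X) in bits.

Each probability is a power of 1/2, so log₂(1/p) is an integer.
H = Σ p·log₂(1/p) = 1/16·4 + 1/4·2 + 1/8·3 + 1/8·3 + 1/8·3 + 1/8·3 + 1/8·3 + 1/16·4 = 2.875 bits.

2.875 bits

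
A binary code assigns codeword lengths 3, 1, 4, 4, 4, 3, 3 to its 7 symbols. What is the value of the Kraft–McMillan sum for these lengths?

1.0625

With common denominator 2^4 = 16: Σ 2^(−ℓᵢ) = 2/16 + 8/16 + 1/16 + 1/16 + 1/16 + 2/16 + 2/16 = 17/16 = 1.0625.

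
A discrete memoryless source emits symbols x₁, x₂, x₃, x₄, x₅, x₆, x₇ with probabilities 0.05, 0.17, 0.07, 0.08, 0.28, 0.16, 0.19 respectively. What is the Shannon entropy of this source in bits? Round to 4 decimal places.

H = −Σ pᵢ log₂ pᵢ.
−0.05·log₂(0.05) = 0.2161
−0.17·log₂(0.17) = 0.4346
−0.07·log₂(0.07) = 0.2686
−0.08·log₂(0.08) = 0.2915
−0.28·log₂(0.28) = 0.5142
−0.16·log₂(0.16) = 0.4230
−0.19·log₂(0.19) = 0.4552
Sum ≈ 2.6032 → 2.6032 bits.

2.6032 bits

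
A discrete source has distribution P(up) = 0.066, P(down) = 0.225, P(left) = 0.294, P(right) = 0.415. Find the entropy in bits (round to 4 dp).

H = −Σ pᵢ log₂ pᵢ.
−0.066·log₂(0.066) = 0.2588
−0.225·log₂(0.225) = 0.4842
−0.294·log₂(0.294) = 0.5192
−0.415·log₂(0.415) = 0.5266
Sum ≈ 1.7888 → 1.7888 bits.

1.7888 bits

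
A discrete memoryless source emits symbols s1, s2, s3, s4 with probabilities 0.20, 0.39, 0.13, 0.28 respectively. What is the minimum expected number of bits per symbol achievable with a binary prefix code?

1.94 bits/symbol

Repeatedly combine the two least-probable nodes; the expected code length is the sum of the merged weights.
merge 13/100 + 1/5 → 33/100
merge 7/25 + 33/100 → 61/100
merge 39/100 + 61/100 → 1
L = 33/100 + 61/100 + 1 = 97/50 = 1.94 bits/symbol.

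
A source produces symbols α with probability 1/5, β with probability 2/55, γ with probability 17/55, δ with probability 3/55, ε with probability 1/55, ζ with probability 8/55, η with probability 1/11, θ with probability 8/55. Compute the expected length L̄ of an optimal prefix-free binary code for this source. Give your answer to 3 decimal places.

Repeatedly combine the two least-probable nodes; the expected code length is the sum of the merged weights.
merge 1/55 + 2/55 → 3/55
merge 3/55 + 3/55 → 6/55
merge 1/11 + 6/55 → 1/5
merge 8/55 + 8/55 → 16/55
merge 1/5 + 1/5 → 2/5
merge 16/55 + 17/55 → 3/5
merge 2/5 + 3/5 → 1
L = 3/55 + 6/55 + 1/5 + 16/55 + 2/5 + 3/5 + 1 = 146/55 ≈ 2.655 bits/symbol.

2.655 bits/symbol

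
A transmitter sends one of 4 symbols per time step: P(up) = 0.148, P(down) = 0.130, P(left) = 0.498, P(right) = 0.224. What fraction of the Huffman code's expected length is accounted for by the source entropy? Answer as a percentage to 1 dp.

99.7%

Entropy H = −Σ p log₂ p ≈ 1.7749 bits.
Huffman merges: 13/100+37/250→139/500; 28/125+139/500→251/500; 249/500+251/500→1. L = 89/50 ≈ 1.7800.
Efficiency = H/L = 1.7749/1.7800 = 99.7%.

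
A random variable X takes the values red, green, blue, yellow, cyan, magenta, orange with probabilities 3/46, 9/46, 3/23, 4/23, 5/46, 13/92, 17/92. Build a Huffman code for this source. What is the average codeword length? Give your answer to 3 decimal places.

Repeatedly combine the two least-probable nodes; the expected code length is the sum of the merged weights.
merge 3/46 + 5/46 → 4/23
merge 3/23 + 13/92 → 25/92
merge 4/23 + 4/23 → 8/23
merge 17/92 + 9/46 → 35/92
merge 25/92 + 8/23 → 57/92
merge 35/92 + 57/92 → 1
L = 4/23 + 25/92 + 8/23 + 35/92 + 57/92 + 1 = 257/92 ≈ 2.793 bits/symbol.

2.793 bits/symbol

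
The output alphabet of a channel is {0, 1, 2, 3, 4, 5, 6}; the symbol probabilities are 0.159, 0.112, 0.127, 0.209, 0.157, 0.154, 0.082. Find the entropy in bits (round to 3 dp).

H = −Σ pᵢ log₂ pᵢ.
−0.159·log₂(0.159) = 0.4218
−0.112·log₂(0.112) = 0.3537
−0.127·log₂(0.127) = 0.3781
−0.209·log₂(0.209) = 0.4720
−0.157·log₂(0.157) = 0.4194
−0.154·log₂(0.154) = 0.4156
−0.082·log₂(0.082) = 0.2959
Sum ≈ 2.7566 → 2.757 bits.

2.757 bits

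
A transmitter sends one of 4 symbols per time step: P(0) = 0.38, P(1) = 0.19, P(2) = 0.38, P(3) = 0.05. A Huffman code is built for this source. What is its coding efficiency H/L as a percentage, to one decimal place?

Entropy H = −Σ p log₂ p ≈ 1.7322 bits.
Huffman merges: 1/20+19/100→6/25; 6/25+19/50→31/50; 19/50+31/50→1. L = 93/50 ≈ 1.8600.
Efficiency = H/L = 1.7322/1.8600 = 93.1%.

93.1%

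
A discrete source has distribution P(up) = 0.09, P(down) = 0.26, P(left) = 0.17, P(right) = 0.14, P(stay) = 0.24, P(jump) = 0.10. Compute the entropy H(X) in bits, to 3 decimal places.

2.476 bits

H = −Σ pᵢ log₂ pᵢ.
−0.09·log₂(0.09) = 0.3127
−0.26·log₂(0.26) = 0.5053
−0.17·log₂(0.17) = 0.4346
−0.14·log₂(0.14) = 0.3971
−0.24·log₂(0.24) = 0.4941
−0.10·log₂(0.10) = 0.3322
Sum ≈ 2.4760 → 2.476 bits.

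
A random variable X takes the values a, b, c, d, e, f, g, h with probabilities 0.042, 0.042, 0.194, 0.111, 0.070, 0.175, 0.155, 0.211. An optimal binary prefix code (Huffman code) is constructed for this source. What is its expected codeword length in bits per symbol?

Repeatedly combine the two least-probable nodes; the expected code length is the sum of the merged weights.
merge 21/500 + 21/500 → 21/250
merge 7/100 + 21/250 → 77/500
merge 111/1000 + 77/500 → 53/200
merge 31/200 + 7/40 → 33/100
merge 97/500 + 211/1000 → 81/200
merge 53/200 + 33/100 → 119/200
merge 81/200 + 119/200 → 1
L = 21/250 + 77/500 + 53/200 + 33/100 + 81/200 + 119/200 + 1 = 2833/1000 = 2.833 bits/symbol.

2.833 bits/symbol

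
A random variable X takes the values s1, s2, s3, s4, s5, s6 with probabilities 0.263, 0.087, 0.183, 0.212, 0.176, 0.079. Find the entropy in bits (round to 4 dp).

H = −Σ pᵢ log₂ pᵢ.
−0.263·log₂(0.263) = 0.5068
−0.087·log₂(0.087) = 0.3065
−0.183·log₂(0.183) = 0.4484
−0.212·log₂(0.212) = 0.4744
−0.176·log₂(0.176) = 0.4411
−0.079·log₂(0.079) = 0.2893
Sum ≈ 2.4665 → 2.4665 bits.

2.4665 bits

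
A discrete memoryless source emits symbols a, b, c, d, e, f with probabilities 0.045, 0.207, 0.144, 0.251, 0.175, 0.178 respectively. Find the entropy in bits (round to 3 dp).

H = −Σ pᵢ log₂ pᵢ.
−0.045·log₂(0.045) = 0.2013
−0.207·log₂(0.207) = 0.4704
−0.144·log₂(0.144) = 0.4026
−0.251·log₂(0.251) = 0.5006
−0.175·log₂(0.175) = 0.4401
−0.178·log₂(0.178) = 0.4432
Sum ≈ 2.4581 → 2.458 bits.

2.458 bits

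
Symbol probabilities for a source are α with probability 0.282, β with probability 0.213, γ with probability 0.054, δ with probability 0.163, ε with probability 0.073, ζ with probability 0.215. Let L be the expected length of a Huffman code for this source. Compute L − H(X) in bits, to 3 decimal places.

0.020 bits

Entropy H = −Σ p log₂ p ≈ 2.3966 bits.
Huffman merges: 27/500+73/1000→127/1000; 127/1000+163/1000→29/100; 213/1000+43/200→107/250; 141/500+29/100→143/250; 107/250+143/250→1. L = 2417/1000 ≈ 2.4170.
L − H = 2.4170 − 2.3966 = 0.020 bits.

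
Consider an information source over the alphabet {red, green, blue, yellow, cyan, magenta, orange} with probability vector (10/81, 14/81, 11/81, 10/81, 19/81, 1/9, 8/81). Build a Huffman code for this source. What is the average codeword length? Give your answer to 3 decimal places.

2.765 bits/symbol

Repeatedly combine the two least-probable nodes; the expected code length is the sum of the merged weights.
merge 8/81 + 1/9 → 17/81
merge 10/81 + 10/81 → 20/81
merge 11/81 + 14/81 → 25/81
merge 17/81 + 19/81 → 4/9
merge 20/81 + 25/81 → 5/9
merge 4/9 + 5/9 → 1
L = 17/81 + 20/81 + 25/81 + 4/9 + 5/9 + 1 = 224/81 ≈ 2.765 bits/symbol.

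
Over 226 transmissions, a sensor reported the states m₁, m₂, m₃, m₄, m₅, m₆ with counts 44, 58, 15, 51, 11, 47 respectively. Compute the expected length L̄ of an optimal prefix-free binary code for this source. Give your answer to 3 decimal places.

Probabilities are the counts divided by 226.
Repeatedly combine the two least-probable nodes; the expected code length is the sum of the merged weights.
merge 11/226 + 15/226 → 13/113
merge 13/113 + 22/113 → 35/113
merge 47/226 + 51/226 → 49/113
merge 29/113 + 35/113 → 64/113
merge 49/113 + 64/113 → 1
L = 13/113 + 35/113 + 49/113 + 64/113 + 1 = 274/113 ≈ 2.425 bits/symbol.

2.425 bits/symbol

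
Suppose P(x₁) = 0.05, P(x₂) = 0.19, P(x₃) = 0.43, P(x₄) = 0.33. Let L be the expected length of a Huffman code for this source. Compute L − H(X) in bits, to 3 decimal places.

0.087 bits

Entropy H = −Σ p log₂ p ≈ 1.7227 bits.
Huffman merges: 1/20+19/100→6/25; 6/25+33/100→57/100; 43/100+57/100→1. L = 181/100 ≈ 1.8100.
L − H = 1.8100 − 1.7227 = 0.087 bits.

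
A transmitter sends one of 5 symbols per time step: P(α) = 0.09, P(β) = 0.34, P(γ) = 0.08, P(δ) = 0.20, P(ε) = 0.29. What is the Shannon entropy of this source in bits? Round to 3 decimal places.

H = −Σ pᵢ log₂ pᵢ.
−0.09·log₂(0.09) = 0.3127
−0.34·log₂(0.34) = 0.5292
−0.08·log₂(0.08) = 0.2915
−0.20·log₂(0.20) = 0.4644
−0.29·log₂(0.29) = 0.5179
Sum ≈ 2.1156 → 2.116 bits.

2.116 bits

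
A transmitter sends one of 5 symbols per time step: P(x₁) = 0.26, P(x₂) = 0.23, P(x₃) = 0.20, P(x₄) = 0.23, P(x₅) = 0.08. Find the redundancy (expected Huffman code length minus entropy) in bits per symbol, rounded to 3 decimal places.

Entropy H = −Σ p log₂ p ≈ 2.2365 bits.
Huffman merges: 2/25+1/5→7/25; 23/100+23/100→23/50; 13/50+7/25→27/50; 23/50+27/50→1. L = 57/25 ≈ 2.2800.
L − H = 2.2800 − 2.2365 = 0.043 bits.

0.043 bits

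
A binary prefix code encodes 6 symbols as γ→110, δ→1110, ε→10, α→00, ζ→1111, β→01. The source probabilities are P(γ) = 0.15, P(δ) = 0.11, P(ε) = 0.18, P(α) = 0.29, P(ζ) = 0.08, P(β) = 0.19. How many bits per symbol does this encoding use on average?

2.53 bits/symbol

L̄ = Σ pᵢ·ℓᵢ = 0.15·3 + 0.11·4 + 0.18·2 + 0.29·2 + 0.08·4 + 0.19·2 = 2.53 bits/symbol.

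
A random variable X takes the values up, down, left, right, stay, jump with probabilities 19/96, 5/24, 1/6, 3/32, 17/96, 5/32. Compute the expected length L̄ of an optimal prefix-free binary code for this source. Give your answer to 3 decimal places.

Repeatedly combine the two least-probable nodes; the expected code length is the sum of the merged weights.
merge 3/32 + 5/32 → 1/4
merge 1/6 + 17/96 → 11/32
merge 19/96 + 5/24 → 13/32
merge 1/4 + 11/32 → 19/32
merge 13/32 + 19/32 → 1
L = 1/4 + 11/32 + 13/32 + 19/32 + 1 = 83/32 ≈ 2.594 bits/symbol.

2.594 bits/symbol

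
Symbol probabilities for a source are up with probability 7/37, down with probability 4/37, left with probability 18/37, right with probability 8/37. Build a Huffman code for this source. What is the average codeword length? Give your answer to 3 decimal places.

1.811 bits/symbol

Repeatedly combine the two least-probable nodes; the expected code length is the sum of the merged weights.
merge 4/37 + 7/37 → 11/37
merge 8/37 + 11/37 → 19/37
merge 18/37 + 19/37 → 1
L = 11/37 + 19/37 + 1 = 67/37 ≈ 1.811 bits/symbol.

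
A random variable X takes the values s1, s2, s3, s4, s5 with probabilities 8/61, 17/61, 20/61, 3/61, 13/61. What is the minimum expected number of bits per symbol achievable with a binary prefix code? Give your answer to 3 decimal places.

Repeatedly combine the two least-probable nodes; the expected code length is the sum of the merged weights.
merge 3/61 + 8/61 → 11/61
merge 11/61 + 13/61 → 24/61
merge 17/61 + 20/61 → 37/61
merge 24/61 + 37/61 → 1
L = 11/61 + 24/61 + 37/61 + 1 = 133/61 ≈ 2.180 bits/symbol.

2.180 bits/symbol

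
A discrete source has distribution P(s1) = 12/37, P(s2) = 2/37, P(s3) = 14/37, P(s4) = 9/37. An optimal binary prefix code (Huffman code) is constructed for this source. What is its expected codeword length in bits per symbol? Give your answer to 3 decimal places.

Repeatedly combine the two least-probable nodes; the expected code length is the sum of the merged weights.
merge 2/37 + 9/37 → 11/37
merge 11/37 + 12/37 → 23/37
merge 14/37 + 23/37 → 1
L = 11/37 + 23/37 + 1 = 71/37 ≈ 1.919 bits/symbol.

1.919 bits/symbol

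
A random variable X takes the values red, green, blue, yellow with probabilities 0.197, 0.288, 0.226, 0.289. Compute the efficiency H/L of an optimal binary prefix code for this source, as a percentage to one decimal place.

99.1%

Entropy H = −Σ p log₂ p ≈ 1.9814 bits.
Huffman merges: 197/1000+113/500→423/1000; 36/125+289/1000→577/1000; 423/1000+577/1000→1. L = 2 ≈ 2.0000.
Efficiency = H/L = 1.9814/2.0000 = 99.1%.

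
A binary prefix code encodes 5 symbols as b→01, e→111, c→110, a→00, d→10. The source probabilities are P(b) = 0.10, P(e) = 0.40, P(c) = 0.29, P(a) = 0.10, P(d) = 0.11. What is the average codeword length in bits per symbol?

2.69 bits/symbol

L̄ = Σ pᵢ·ℓᵢ = 0.10·2 + 0.40·3 + 0.29·3 + 0.10·2 + 0.11·2 = 2.69 bits/symbol.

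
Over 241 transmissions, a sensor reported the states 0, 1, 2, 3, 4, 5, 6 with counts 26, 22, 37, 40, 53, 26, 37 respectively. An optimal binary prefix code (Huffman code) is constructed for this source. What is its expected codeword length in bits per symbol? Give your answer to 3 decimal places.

2.780 bits/symbol

Probabilities are the counts divided by 241.
Repeatedly combine the two least-probable nodes; the expected code length is the sum of the merged weights.
merge 22/241 + 26/241 → 48/241
merge 26/241 + 37/241 → 63/241
merge 37/241 + 40/241 → 77/241
merge 48/241 + 53/241 → 101/241
merge 63/241 + 77/241 → 140/241
merge 101/241 + 140/241 → 1
L = 48/241 + 63/241 + 77/241 + 101/241 + 140/241 + 1 = 670/241 ≈ 2.780 bits/symbol.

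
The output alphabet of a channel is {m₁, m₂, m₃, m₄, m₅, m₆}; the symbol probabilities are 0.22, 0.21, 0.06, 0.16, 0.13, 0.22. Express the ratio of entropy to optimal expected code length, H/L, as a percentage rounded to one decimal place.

97.8%

Entropy H = −Σ p log₂ p ≈ 2.4832 bits.
Huffman merges: 3/50+13/100→19/100; 4/25+19/100→7/20; 21/100+11/50→43/100; 11/50+7/20→57/100; 43/100+57/100→1. L = 127/50 ≈ 2.5400.
Efficiency = H/L = 2.4832/2.5400 = 97.8%.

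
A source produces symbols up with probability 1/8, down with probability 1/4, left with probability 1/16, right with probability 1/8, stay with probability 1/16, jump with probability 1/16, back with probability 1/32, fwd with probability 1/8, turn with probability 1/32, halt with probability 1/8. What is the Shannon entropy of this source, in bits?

Each probability is a power of 1/2, so log₂(1/p) is an integer.
H = Σ p·log₂(1/p) = 1/8·3 + 1/4·2 + 1/16·4 + 1/8·3 + 1/16·4 + 1/16·4 + 1/32·5 + 1/8·3 + 1/32·5 + 1/8·3 = 3.0625 bits.

3.0625 bits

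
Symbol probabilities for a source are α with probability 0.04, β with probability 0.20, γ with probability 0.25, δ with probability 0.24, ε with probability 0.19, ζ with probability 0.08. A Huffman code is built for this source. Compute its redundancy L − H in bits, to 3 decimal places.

0.039 bits

Entropy H = −Σ p log₂ p ≈ 2.3910 bits.
Huffman merges: 1/25+2/25→3/25; 3/25+19/100→31/100; 1/5+6/25→11/25; 1/4+31/100→14/25; 11/25+14/25→1. L = 243/100 ≈ 2.4300.
L − H = 2.4300 − 2.3910 = 0.039 bits.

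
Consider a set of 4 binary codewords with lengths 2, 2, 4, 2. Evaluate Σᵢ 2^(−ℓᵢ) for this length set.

0.8125

With common denominator 2^4 = 16: Σ 2^(−ℓᵢ) = 4/16 + 4/16 + 1/16 + 4/16 = 13/16 = 0.8125.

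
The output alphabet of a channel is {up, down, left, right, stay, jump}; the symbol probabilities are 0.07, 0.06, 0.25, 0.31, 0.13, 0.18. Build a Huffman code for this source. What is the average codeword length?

2.39 bits/symbol

Repeatedly combine the two least-probable nodes; the expected code length is the sum of the merged weights.
merge 3/50 + 7/100 → 13/100
merge 13/100 + 13/100 → 13/50
merge 9/50 + 1/4 → 43/100
merge 13/50 + 31/100 → 57/100
merge 43/100 + 57/100 → 1
L = 13/100 + 13/50 + 43/100 + 57/100 + 1 = 239/100 = 2.39 bits/symbol.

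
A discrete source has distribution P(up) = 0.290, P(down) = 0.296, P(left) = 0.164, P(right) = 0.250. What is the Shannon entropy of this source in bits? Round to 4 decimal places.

1.9655 bits

H = −Σ pᵢ log₂ pᵢ.
−0.290·log₂(0.290) = 0.5179
−0.296·log₂(0.296) = 0.5199
−0.164·log₂(0.164) = 0.4278
−0.250·log₂(0.250) = 0.5000
Sum ≈ 1.9655 → 1.9655 bits.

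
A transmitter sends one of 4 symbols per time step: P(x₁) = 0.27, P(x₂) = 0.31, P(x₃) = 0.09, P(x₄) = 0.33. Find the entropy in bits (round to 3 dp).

1.874 bits

H = −Σ pᵢ log₂ pᵢ.
−0.27·log₂(0.27) = 0.5100
−0.31·log₂(0.31) = 0.5238
−0.09·log₂(0.09) = 0.3127
−0.33·log₂(0.33) = 0.5278
Sum ≈ 1.8743 → 1.874 bits.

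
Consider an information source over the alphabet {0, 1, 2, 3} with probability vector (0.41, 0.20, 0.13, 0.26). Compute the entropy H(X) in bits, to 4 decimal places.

H = −Σ pᵢ log₂ pᵢ.
−0.41·log₂(0.41) = 0.5274
−0.20·log₂(0.20) = 0.4644
−0.13·log₂(0.13) = 0.3826
−0.26·log₂(0.26) = 0.5053
Sum ≈ 1.8797 → 1.8797 bits.

1.8797 bits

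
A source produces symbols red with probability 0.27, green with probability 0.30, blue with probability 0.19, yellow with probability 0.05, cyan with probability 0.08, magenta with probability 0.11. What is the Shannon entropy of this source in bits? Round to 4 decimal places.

2.3442 bits

H = −Σ pᵢ log₂ pᵢ.
−0.27·log₂(0.27) = 0.5100
−0.30·log₂(0.30) = 0.5211
−0.19·log₂(0.19) = 0.4552
−0.05·log₂(0.05) = 0.2161
−0.08·log₂(0.08) = 0.2915
−0.11·log₂(0.11) = 0.3503
Sum ≈ 2.3442 → 2.3442 bits.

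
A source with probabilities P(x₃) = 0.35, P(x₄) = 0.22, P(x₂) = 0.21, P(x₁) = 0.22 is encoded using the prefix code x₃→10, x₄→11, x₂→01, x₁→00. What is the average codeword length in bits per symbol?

2 bits/symbol

L̄ = Σ pᵢ·ℓᵢ = 0.35·2 + 0.22·2 + 0.21·2 + 0.22·2 = 2 bits/symbol.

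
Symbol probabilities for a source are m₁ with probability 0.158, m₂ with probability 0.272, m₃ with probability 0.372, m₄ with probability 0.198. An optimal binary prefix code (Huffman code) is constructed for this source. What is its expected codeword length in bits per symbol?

1.984 bits/symbol

Repeatedly combine the two least-probable nodes; the expected code length is the sum of the merged weights.
merge 79/500 + 99/500 → 89/250
merge 34/125 + 89/250 → 157/250
merge 93/250 + 157/250 → 1
L = 89/250 + 157/250 + 1 = 248/125 = 1.984 bits/symbol.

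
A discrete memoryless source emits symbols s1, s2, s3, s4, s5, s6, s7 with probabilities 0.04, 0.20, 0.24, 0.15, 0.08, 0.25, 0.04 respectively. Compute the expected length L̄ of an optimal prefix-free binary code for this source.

2.55 bits/symbol

Repeatedly combine the two least-probable nodes; the expected code length is the sum of the merged weights.
merge 1/25 + 1/25 → 2/25
merge 2/25 + 2/25 → 4/25
merge 3/20 + 4/25 → 31/100
merge 1/5 + 6/25 → 11/25
merge 1/4 + 31/100 → 14/25
merge 11/25 + 14/25 → 1
L = 2/25 + 4/25 + 31/100 + 11/25 + 14/25 + 1 = 51/20 = 2.55 bits/symbol.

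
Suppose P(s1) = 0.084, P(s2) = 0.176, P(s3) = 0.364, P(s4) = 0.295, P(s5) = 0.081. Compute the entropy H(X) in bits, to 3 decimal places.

2.085 bits

H = −Σ pᵢ log₂ pᵢ.
−0.084·log₂(0.084) = 0.3002
−0.176·log₂(0.176) = 0.4411
−0.364·log₂(0.364) = 0.5307
−0.295·log₂(0.295) = 0.5196
−0.081·log₂(0.081) = 0.2937
Sum ≈ 2.0853 → 2.085 bits.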